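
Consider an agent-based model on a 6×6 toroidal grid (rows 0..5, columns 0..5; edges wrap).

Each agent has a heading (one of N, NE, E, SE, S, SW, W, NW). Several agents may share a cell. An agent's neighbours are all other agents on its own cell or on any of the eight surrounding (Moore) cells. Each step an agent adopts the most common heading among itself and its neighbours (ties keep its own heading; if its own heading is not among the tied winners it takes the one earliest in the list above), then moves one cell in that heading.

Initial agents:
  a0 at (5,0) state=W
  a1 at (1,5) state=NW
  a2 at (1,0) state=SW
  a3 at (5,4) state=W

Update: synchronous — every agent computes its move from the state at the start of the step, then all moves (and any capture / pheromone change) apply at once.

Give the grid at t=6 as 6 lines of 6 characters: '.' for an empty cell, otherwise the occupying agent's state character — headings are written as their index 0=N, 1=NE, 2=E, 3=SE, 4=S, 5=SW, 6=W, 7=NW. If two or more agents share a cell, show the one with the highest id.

t=1: a0@(5,5):W a1@(0,4):NW a2@(2,5):SW a3@(5,3):W
t=2: a0@(5,4):W a1@(0,3):W a2@(3,4):SW a3@(5,2):W
t=3: a0@(5,3):W a1@(0,2):W a2@(4,3):SW a3@(5,1):W
t=4: a0@(5,2):W a1@(0,1):W a2@(5,2):SW a3@(5,0):W
t=5: a0@(5,1):W a1@(0,0):W a2@(5,1):W a3@(5,5):W
t=6: a0@(5,0):W a1@(0,5):W a2@(5,0):W a3@(5,4):W

.....6
......
......
......
......
6...6.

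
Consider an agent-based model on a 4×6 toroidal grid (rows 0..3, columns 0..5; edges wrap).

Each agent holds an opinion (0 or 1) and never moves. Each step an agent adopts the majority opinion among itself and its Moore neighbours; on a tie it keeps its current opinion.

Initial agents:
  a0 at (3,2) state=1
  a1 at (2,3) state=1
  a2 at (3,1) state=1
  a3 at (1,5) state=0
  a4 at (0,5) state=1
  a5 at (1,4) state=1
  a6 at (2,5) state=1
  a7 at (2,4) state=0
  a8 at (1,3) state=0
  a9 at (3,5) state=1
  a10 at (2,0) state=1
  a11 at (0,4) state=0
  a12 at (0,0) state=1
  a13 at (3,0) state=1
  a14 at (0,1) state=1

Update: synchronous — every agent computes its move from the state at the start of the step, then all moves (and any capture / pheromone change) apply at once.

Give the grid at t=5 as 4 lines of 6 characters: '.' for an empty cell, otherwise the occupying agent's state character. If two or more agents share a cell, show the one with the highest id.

t=1: a0@(3,2):1 a1@(2,3):1 a2@(3,1):1 a3@(1,5):1 a4@(0,5):1 a5@(1,4):1 a6@(2,5):1 a7@(2,4):1 a8@(1,3):0 a9@(3,5):1 a10@(2,0):1 a11@(0,4):0 a12@(0,0):1 a13@(3,0):1 a14@(0,1):1
t=2: a0@(3,2):1 a1@(2,3):1 a2@(3,1):1 a3@(1,5):1 a4@(0,5):1 a5@(1,4):1 a6@(2,5):1 a7@(2,4):1 a8@(1,3):1 a9@(3,5):1 a10@(2,0):1 a11@(0,4):1 a12@(0,0):1 a13@(3,0):1 a14@(0,1):1
t=3: (unchanged — steady state)

11..11
...111
1..111
111..1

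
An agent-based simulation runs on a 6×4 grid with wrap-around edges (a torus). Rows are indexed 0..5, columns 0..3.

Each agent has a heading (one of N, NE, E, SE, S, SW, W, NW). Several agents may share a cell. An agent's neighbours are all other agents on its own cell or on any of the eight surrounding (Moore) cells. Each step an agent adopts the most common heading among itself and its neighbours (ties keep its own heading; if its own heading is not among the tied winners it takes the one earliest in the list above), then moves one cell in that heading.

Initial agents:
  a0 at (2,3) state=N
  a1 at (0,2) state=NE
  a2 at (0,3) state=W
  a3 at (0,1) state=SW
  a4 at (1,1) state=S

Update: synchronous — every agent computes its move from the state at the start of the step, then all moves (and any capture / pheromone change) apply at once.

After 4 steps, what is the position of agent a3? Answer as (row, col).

t=1: a0@(1,3):N a1@(5,3):NE a2@(0,2):W a3@(1,0):SW a4@(2,1):S
t=2: a0@(0,3):N a1@(4,0):NE a2@(0,1):W a3@(2,3):SW a4@(3,1):S
t=3: a0@(5,3):N a1@(3,1):NE a2@(0,0):W a3@(3,2):SW a4@(4,1):S
t=4: a0@(4,3):N a1@(2,2):NE a2@(0,3):W a3@(4,1):SW a4@(5,1):S

(4, 1)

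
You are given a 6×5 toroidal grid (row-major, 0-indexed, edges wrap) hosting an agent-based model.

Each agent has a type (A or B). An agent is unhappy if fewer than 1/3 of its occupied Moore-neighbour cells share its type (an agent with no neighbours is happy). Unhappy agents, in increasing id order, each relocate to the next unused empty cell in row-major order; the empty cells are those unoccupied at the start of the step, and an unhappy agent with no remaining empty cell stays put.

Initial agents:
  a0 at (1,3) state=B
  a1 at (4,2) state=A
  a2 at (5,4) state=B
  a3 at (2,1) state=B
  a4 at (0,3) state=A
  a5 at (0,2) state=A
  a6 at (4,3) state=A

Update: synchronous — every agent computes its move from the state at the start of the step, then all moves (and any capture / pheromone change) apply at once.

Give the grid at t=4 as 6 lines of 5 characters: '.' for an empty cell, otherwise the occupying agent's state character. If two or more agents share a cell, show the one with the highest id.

BBAA.
.....
.B...
.....
..AA.
.....

t=1: a0@(0,0):B a1@(4,2):A a2@(0,1):B a3@(2,1):B a4@(0,3):A a5@(0,2):A a6@(4,3):A
t=2: (unchanged — steady state)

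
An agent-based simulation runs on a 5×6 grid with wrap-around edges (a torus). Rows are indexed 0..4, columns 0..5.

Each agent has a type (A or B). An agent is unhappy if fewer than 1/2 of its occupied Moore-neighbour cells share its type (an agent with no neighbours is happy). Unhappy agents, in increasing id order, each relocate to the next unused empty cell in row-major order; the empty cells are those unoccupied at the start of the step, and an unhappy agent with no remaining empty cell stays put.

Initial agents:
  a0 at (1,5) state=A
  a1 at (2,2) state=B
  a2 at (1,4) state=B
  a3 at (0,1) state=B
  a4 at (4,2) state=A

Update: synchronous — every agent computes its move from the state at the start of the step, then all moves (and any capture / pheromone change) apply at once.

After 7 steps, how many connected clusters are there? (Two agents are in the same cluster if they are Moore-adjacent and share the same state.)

3

t=1: a0@(0,0):A a1@(2,2):B a2@(0,2):B a3@(0,3):B a4@(0,4):A
t=2: a0@(0,0):A a1@(2,2):B a2@(0,2):B a3@(0,3):B a4@(0,1):A
t=3: (unchanged — steady state)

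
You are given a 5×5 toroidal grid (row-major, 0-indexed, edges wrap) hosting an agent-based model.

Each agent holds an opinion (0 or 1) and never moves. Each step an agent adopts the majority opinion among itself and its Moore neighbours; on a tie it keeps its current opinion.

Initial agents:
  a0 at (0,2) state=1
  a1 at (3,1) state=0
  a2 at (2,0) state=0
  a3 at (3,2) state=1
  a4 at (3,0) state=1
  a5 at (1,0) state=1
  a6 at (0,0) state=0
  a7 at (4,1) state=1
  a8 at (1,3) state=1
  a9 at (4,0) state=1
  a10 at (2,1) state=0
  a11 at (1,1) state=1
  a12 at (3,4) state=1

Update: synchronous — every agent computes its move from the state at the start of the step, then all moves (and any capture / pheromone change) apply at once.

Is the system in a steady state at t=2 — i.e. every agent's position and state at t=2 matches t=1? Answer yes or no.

no

t=1: a0@(0,2):1 a1@(3,1):1 a2@(2,0):1 a3@(3,2):1 a4@(3,0):1 a5@(1,0):0 a6@(0,0):1 a7@(4,1):1 a8@(1,3):1 a9@(4,0):1 a10@(2,1):1 a11@(1,1):1 a12@(3,4):1
t=2: a0@(0,2):1 a1@(3,1):1 a2@(2,0):1 a3@(3,2):1 a4@(3,0):1 a5@(1,0):1 a6@(0,0):1 a7@(4,1):1 a8@(1,3):1 a9@(4,0):1 a10@(2,1):1 a11@(1,1):1 a12@(3,4):1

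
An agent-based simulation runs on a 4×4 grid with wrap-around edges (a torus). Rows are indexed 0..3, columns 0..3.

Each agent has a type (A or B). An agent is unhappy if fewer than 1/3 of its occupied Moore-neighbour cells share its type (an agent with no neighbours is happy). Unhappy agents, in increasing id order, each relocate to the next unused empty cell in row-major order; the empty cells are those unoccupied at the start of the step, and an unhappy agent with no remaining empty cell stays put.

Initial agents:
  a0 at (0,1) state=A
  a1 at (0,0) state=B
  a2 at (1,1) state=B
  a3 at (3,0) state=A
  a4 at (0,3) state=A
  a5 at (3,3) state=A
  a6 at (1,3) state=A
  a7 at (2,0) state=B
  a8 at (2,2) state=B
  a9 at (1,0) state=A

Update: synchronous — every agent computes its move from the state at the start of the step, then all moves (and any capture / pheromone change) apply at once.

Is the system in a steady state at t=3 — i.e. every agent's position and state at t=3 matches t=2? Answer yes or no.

yes

t=1: a0@(0,1):A a1@(0,2):B a2@(1,1):B a3@(3,0):A a4@(0,3):A a5@(3,3):A a6@(1,3):A a7@(1,2):B a8@(2,2):B a9@(1,0):A
t=2: (unchanged — steady state)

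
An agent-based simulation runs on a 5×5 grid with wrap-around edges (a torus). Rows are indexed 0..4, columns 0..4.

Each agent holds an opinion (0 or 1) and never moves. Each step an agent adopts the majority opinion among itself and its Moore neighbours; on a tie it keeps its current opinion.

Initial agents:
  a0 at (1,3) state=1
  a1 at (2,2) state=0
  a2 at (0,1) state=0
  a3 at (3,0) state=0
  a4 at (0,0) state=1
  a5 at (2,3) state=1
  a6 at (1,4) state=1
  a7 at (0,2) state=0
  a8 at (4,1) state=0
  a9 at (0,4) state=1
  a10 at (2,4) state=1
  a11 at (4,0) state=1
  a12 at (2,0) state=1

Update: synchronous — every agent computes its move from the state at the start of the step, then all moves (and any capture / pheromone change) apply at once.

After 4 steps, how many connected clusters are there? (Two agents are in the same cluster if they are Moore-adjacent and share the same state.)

t=1: a0@(1,3):1 a1@(2,2):1 a2@(0,1):0 a3@(3,0):1 a4@(0,0):1 a5@(2,3):1 a6@(1,4):1 a7@(0,2):0 a8@(4,1):0 a9@(0,4):1 a10@(2,4):1 a11@(4,0):1 a12@(2,0):1
t=2: (unchanged — steady state)

2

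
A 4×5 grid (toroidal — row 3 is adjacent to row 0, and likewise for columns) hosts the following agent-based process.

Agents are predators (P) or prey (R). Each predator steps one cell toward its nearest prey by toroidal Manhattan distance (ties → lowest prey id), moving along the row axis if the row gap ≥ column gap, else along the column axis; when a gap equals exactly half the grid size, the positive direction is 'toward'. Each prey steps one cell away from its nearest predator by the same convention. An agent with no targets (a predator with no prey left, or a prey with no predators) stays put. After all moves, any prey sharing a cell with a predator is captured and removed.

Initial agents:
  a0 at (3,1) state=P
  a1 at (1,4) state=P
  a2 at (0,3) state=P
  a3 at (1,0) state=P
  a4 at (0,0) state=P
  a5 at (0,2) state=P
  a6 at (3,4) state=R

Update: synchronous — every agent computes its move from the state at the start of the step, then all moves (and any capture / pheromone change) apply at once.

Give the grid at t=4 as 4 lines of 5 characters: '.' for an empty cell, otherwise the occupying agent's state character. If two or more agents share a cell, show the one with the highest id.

t=1: a0@(3,0):P a1@(2,4):P a2@(3,3):P a3@(2,0):P a4@(3,0):P a5@(0,3):P
t=2: (unchanged — steady state)

...P.
.....
P...P
P..P.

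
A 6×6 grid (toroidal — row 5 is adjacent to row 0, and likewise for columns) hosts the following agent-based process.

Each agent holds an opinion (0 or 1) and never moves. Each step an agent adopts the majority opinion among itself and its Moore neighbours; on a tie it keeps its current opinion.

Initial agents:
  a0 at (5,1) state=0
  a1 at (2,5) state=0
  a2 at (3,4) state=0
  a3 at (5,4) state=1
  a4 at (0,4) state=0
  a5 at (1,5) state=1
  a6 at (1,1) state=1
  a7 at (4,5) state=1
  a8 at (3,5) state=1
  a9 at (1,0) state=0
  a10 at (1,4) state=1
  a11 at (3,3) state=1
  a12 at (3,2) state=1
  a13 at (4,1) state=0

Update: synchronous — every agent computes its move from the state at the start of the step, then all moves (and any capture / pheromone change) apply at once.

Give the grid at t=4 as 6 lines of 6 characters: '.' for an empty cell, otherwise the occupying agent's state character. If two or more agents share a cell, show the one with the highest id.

t=1: a0@(5,1):0 a1@(2,5):0 a2@(3,4):1 a3@(5,4):1 a4@(0,4):1 a5@(1,5):0 a6@(1,1):1 a7@(4,5):1 a8@(3,5):1 a9@(1,0):0 a10@(1,4):1 a11@(3,3):1 a12@(3,2):1 a13@(4,1):0
t=2: (unchanged — steady state)

....1.
01..10
.....0
..1111
.0...1
.0..1.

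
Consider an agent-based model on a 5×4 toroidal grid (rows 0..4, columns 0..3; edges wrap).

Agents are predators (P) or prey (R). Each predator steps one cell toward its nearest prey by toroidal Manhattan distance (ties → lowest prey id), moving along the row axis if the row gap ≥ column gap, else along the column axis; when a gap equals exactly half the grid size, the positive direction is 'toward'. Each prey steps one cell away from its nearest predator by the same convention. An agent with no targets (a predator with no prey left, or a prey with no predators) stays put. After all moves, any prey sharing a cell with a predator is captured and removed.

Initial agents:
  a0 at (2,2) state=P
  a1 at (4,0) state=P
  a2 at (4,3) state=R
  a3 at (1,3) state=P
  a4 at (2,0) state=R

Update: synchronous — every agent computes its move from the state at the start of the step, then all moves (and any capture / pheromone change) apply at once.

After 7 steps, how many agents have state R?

t=1: a0@(2,3):P a1@(4,3):P a2@(4,2):R a3@(0,3):P
t=2: a0@(3,3):P a1@(4,2):P a2@(4,1):R a3@(4,3):P
t=3: a0@(3,0):P a1@(4,1):P a3@(4,0):P
t=4: (unchanged — steady state)

0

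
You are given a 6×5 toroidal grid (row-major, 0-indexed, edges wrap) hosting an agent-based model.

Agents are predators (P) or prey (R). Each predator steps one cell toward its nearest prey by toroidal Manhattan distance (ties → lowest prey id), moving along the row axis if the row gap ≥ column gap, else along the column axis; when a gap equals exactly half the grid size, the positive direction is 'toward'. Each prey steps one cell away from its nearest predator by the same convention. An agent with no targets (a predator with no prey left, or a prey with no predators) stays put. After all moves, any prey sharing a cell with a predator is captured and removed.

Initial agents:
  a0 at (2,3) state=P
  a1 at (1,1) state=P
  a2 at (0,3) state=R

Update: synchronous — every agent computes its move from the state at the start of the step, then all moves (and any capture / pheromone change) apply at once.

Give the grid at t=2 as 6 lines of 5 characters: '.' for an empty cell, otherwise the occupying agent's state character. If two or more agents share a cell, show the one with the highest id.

t=1: a0@(1,3):P a1@(1,2):P a2@(5,3):R
t=2: a0@(0,3):P a1@(0,2):P a2@(4,3):R

..PP.
.....
.....
.....
...R.
.....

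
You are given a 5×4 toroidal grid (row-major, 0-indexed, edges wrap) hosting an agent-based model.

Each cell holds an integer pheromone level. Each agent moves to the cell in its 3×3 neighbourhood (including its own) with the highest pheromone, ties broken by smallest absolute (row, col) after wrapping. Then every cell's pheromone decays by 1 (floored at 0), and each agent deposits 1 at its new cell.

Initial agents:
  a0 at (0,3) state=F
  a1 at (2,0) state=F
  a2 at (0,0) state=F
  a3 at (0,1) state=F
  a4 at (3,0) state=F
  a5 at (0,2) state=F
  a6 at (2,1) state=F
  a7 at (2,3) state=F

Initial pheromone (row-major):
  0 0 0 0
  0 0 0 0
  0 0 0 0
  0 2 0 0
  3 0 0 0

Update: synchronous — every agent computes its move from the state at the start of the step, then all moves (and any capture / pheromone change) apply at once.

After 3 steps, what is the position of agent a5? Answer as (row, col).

t=1: a0@(4,0) a1@(3,1) a2@(4,0) a3@(4,0) a4@(4,0) a5@(0,1) a6@(3,1) a7@(1,0) | pheromone: 0 1 0 0 / 1 0 0 0 / 0 0 0 0 / 0 3 0 0 / 6 0 0 0
t=2: a0@(4,0) a1@(4,0) a2@(4,0) a3@(4,0) a4@(4,0) a5@(4,0) a6@(4,0) a7@(0,1) | pheromone: 0 1 0 0 / 0 0 0 0 / 0 0 0 0 / 0 2 0 0 / 12 0 0 0
t=3: a0@(4,0) a1@(4,0) a2@(4,0) a3@(4,0) a4@(4,0) a5@(4,0) a6@(4,0) a7@(4,0) | pheromone: 0 0 0 0 / 0 0 0 0 / 0 0 0 0 / 0 1 0 0 / 19 0 0 0

(4, 0)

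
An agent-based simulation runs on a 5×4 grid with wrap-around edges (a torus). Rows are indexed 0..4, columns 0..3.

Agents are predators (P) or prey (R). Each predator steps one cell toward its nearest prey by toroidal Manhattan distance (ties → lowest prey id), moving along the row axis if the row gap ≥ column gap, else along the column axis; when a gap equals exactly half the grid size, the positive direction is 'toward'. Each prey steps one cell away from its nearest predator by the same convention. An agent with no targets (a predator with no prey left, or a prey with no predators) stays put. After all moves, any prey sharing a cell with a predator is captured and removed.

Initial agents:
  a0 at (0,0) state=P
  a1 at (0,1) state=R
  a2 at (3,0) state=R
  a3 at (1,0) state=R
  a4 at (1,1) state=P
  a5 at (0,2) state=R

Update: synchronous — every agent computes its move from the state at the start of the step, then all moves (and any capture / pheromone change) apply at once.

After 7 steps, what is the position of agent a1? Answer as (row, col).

(0, 0)

t=1: a0@(0,1):P a1@(0,2):R a2@(2,0):R a3@(2,0):R a4@(0,1):P
t=2: a0@(0,2):P a1@(0,3):R a2@(3,0):R a3@(3,0):R a4@(0,2):P
t=3: a0@(0,3):P a1@(0,0):R a2@(2,0):R a3@(2,0):R a4@(0,3):P
t=4: a0@(0,0):P a1@(0,1):R a2@(3,0):R a3@(3,0):R a4@(0,0):P
t=5: a0@(0,1):P a1@(0,2):R a2@(2,0):R a3@(2,0):R a4@(0,1):P
t=6: a0@(0,2):P a1@(0,3):R a2@(3,0):R a3@(3,0):R a4@(0,2):P
t=7: a0@(0,3):P a1@(0,0):R a2@(2,0):R a3@(2,0):R a4@(0,3):P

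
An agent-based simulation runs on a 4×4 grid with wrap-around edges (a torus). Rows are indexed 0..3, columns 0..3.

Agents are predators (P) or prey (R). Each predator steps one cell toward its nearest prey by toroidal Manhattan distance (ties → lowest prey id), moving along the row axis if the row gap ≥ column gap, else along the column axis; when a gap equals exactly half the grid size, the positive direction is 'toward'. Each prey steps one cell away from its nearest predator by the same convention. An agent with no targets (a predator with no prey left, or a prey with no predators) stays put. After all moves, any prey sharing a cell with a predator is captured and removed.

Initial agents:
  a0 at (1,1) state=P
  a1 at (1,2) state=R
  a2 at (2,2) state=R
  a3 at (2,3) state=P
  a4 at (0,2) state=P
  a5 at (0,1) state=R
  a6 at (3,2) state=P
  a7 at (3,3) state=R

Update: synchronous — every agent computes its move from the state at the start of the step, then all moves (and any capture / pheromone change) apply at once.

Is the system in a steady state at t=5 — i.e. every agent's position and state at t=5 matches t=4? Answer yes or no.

t=1: a0@(1,2):P a1@(1,3):R a2@(2,1):R a3@(2,2):P a4@(1,2):P a5@(3,1):R a6@(2,2):P a7@(0,3):R
t=2: a0@(1,3):P a1@(1,0):R a2@(2,0):R a3@(2,1):P a4@(1,3):P a5@(0,1):R a6@(2,1):P a7@(3,3):R
t=3: a0@(1,0):P a1@(1,1):R a2@(2,3):R a3@(2,0):P a4@(1,0):P a5@(3,1):R a6@(2,0):P a7@(2,3):R
t=4: a0@(1,1):P a1@(1,2):R a2@(2,2):R a3@(2,3):P a4@(1,1):P a5@(0,1):R a6@(2,3):P a7@(2,2):R
t=5: a0@(1,2):P a1@(1,3):R a2@(2,1):R a3@(2,2):P a4@(1,2):P a5@(3,1):R a6@(2,2):P a7@(2,1):R

no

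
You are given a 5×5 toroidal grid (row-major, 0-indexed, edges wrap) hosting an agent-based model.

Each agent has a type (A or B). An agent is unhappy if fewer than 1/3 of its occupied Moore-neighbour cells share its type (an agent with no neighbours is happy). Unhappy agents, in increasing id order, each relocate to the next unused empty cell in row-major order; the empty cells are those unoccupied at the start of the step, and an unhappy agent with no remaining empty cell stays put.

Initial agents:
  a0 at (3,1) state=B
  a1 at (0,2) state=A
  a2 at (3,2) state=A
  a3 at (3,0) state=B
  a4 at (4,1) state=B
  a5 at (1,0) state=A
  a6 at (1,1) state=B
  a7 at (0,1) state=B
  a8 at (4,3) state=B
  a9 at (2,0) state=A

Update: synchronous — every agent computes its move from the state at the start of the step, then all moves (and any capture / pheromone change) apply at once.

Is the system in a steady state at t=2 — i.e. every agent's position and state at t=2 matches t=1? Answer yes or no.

no

t=1: a0@(3,1):B a1@(0,0):A a2@(0,3):A a3@(3,0):B a4@(4,1):B a5@(1,0):A a6@(0,4):B a7@(0,1):B a8@(1,2):B a9@(1,3):A
t=2: a0@(3,1):B a1@(0,2):A a2@(0,3):A a3@(3,0):B a4@(4,1):B a5@(1,0):A a6@(1,1):B a7@(0,1):B a8@(1,2):B a9@(1,3):A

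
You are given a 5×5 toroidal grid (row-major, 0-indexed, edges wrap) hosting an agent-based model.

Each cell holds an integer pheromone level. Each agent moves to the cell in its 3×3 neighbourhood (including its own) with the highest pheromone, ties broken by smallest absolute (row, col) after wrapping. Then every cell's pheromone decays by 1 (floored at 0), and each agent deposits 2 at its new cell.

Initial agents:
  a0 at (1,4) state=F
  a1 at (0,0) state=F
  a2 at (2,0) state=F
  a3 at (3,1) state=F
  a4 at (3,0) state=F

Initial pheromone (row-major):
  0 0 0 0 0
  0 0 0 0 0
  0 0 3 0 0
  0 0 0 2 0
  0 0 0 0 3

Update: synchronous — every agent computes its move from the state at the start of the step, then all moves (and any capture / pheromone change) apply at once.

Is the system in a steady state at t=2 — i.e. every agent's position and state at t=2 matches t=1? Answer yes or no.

t=1: a0@(0,0) a1@(4,4) a2@(1,0) a3@(2,2) a4@(4,4) | pheromone: 2 0 0 0 0 / 2 0 0 0 0 / 0 0 4 0 0 / 0 0 0 1 0 / 0 0 0 0 6
t=2: a0@(4,4) a1@(4,4) a2@(0,0) a3@(2,2) a4@(4,4) | pheromone: 3 0 0 0 0 / 1 0 0 0 0 / 0 0 5 0 0 / 0 0 0 0 0 / 0 0 0 0 11

no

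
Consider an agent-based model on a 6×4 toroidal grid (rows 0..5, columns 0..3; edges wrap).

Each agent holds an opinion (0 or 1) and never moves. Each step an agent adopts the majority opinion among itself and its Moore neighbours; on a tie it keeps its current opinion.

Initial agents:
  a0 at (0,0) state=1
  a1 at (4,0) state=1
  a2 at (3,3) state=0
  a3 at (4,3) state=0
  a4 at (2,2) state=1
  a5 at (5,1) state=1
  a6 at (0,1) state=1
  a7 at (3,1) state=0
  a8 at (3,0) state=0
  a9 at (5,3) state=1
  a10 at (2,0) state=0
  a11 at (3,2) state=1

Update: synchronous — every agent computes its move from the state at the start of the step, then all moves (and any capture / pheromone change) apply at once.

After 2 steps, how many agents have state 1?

4

t=1: a0@(0,0):1 a1@(4,0):0 a2@(3,3):0 a3@(4,3):0 a4@(2,2):1 a5@(5,1):1 a6@(0,1):1 a7@(3,1):0 a8@(3,0):0 a9@(5,3):1 a10@(2,0):0 a11@(3,2):0
t=2: a0@(0,0):1 a1@(4,0):0 a2@(3,3):0 a3@(4,3):0 a4@(2,2):0 a5@(5,1):1 a6@(0,1):1 a7@(3,1):0 a8@(3,0):0 a9@(5,3):1 a10@(2,0):0 a11@(3,2):0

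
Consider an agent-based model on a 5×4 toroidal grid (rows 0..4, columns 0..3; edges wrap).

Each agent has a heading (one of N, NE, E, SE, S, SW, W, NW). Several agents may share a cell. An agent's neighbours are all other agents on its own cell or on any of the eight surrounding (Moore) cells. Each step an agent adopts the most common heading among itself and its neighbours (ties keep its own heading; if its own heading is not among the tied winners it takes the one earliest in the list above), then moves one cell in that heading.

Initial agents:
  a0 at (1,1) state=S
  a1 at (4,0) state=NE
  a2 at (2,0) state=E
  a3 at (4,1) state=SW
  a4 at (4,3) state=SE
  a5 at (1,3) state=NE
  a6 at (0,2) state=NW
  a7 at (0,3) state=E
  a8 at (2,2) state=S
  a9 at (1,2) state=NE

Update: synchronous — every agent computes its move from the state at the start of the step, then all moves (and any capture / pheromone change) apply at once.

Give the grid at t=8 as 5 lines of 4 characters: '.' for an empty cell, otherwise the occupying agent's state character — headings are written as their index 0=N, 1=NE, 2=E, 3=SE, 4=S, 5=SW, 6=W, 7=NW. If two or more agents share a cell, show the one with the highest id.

....
1...
..11
1.11
....

t=1: a0@(2,1):S a1@(3,1):NE a2@(2,1):E a3@(0,0):SW a4@(0,0):SE a5@(0,0):NE a6@(4,3):NE a7@(4,0):NE a8@(3,2):S a9@(0,3):NE
t=2: a0@(3,1):S a1@(2,2):NE a2@(3,1):S a3@(4,1):NE a4@(4,1):NE a5@(4,1):NE a6@(3,0):NE a7@(3,1):NE a8@(4,2):S a9@(4,0):NE
t=3: a0@(2,2):NE a1@(1,3):NE a2@(2,2):NE a3@(3,2):NE a4@(3,2):NE a5@(3,2):NE a6@(2,1):NE a7@(2,2):NE a8@(3,3):NE a9@(3,1):NE
t=4: a0@(1,3):NE a1@(0,0):NE a2@(1,3):NE a3@(2,3):NE a4@(2,3):NE a5@(2,3):NE a6@(1,2):NE a7@(1,3):NE a8@(2,0):NE a9@(2,2):NE
t=5: a0@(0,0):NE a1@(4,1):NE a2@(0,0):NE a3@(1,0):NE a4@(1,0):NE a5@(1,0):NE a6@(0,3):NE a7@(0,0):NE a8@(1,1):NE a9@(1,3):NE
t=6: a0@(4,1):NE a1@(3,2):NE a2@(4,1):NE a3@(0,1):NE a4@(0,1):NE a5@(0,1):NE a6@(4,0):NE a7@(4,1):NE a8@(0,2):NE a9@(0,0):NE
t=7: a0@(3,2):NE a1@(2,3):NE a2@(3,2):NE a3@(4,2):NE a4@(4,2):NE a5@(4,2):NE a6@(3,1):NE a7@(3,2):NE a8@(4,3):NE a9@(4,1):NE
t=8: a0@(2,3):NE a1@(1,0):NE a2@(2,3):NE a3@(3,3):NE a4@(3,3):NE a5@(3,3):NE a6@(2,2):NE a7@(2,3):NE a8@(3,0):NE a9@(3,2):NE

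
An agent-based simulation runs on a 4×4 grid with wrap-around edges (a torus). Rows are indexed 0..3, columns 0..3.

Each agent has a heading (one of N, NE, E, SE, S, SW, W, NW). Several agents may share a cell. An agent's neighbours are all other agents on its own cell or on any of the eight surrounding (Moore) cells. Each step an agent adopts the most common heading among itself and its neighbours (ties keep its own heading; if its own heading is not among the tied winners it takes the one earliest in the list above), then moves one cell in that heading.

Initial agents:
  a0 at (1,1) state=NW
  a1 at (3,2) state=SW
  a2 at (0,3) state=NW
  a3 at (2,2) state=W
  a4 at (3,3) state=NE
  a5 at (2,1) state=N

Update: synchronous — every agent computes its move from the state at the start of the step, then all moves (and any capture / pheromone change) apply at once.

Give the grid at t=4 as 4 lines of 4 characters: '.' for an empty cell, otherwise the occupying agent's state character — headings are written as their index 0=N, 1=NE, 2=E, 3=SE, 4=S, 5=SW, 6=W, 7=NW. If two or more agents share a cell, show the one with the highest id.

..77
.77.
.0..
...1

t=1: a0@(0,0):NW a1@(0,1):SW a2@(3,2):NW a3@(2,1):W a4@(2,0):NE a5@(1,1):N
t=2: a0@(3,3):NW a1@(3,0):NW a2@(2,1):NW a3@(2,0):W a4@(1,1):NE a5@(0,1):N
t=3: a0@(2,2):NW a1@(2,3):NW a2@(1,0):NW a3@(1,3):NW a4@(0,2):NE a5@(3,1):N
t=4: a0@(1,1):NW a1@(1,2):NW a2@(0,3):NW a3@(0,2):NW a4@(3,3):NE a5@(2,1):N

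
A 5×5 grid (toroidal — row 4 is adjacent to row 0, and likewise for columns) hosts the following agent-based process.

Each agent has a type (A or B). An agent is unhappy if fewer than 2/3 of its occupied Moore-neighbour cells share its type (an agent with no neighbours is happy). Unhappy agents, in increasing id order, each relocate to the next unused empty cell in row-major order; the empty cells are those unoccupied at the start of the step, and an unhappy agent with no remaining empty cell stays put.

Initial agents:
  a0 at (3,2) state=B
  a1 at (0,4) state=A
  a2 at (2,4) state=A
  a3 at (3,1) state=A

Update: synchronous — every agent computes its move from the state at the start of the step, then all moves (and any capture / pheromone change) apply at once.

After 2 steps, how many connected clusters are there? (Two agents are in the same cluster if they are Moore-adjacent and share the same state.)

t=1: a0@(0,0):B a1@(0,4):A a2@(2,4):A a3@(0,1):A
t=2: a0@(0,2):B a1@(0,3):A a2@(2,4):A a3@(1,0):A

3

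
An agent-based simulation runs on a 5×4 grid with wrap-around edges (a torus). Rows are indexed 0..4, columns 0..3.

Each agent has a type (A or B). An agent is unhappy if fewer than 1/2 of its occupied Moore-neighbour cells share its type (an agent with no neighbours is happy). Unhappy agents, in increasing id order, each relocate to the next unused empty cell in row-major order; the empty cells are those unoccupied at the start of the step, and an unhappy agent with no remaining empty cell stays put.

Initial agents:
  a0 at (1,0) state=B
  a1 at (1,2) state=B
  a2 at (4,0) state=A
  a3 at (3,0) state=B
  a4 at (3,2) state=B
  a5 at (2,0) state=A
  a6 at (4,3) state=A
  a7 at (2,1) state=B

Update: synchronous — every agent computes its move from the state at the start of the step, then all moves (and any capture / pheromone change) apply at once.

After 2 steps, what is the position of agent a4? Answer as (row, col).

(3, 2)

t=1: a0@(1,0):B a1@(1,2):B a2@(4,0):A a3@(0,0):B a4@(3,2):B a5@(0,1):A a6@(0,2):A a7@(2,1):B
t=2: a0@(1,0):B a1@(0,3):B a2@(4,0):A a3@(1,1):B a4@(3,2):B a5@(1,3):A a6@(0,2):A a7@(2,1):B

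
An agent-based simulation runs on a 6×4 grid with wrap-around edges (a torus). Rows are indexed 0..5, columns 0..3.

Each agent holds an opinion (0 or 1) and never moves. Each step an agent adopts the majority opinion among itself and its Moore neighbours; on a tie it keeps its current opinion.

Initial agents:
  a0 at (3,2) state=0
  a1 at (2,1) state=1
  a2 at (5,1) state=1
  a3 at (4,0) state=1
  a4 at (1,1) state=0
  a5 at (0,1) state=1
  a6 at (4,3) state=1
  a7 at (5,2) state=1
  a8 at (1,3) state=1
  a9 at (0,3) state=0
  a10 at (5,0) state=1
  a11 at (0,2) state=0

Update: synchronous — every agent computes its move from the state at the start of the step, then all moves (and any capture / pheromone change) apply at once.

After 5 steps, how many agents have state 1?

t=1: a0@(3,2):1 a1@(2,1):0 a2@(5,1):1 a3@(4,0):1 a4@(1,1):0 a5@(0,1):1 a6@(4,3):1 a7@(5,2):1 a8@(1,3):0 a9@(0,3):1 a10@(5,0):1 a11@(0,2):1
t=2: a0@(3,2):1 a1@(2,1):0 a2@(5,1):1 a3@(4,0):1 a4@(1,1):0 a5@(0,1):1 a6@(4,3):1 a7@(5,2):1 a8@(1,3):1 a9@(0,3):1 a10@(5,0):1 a11@(0,2):1
t=3: (unchanged — steady state)

10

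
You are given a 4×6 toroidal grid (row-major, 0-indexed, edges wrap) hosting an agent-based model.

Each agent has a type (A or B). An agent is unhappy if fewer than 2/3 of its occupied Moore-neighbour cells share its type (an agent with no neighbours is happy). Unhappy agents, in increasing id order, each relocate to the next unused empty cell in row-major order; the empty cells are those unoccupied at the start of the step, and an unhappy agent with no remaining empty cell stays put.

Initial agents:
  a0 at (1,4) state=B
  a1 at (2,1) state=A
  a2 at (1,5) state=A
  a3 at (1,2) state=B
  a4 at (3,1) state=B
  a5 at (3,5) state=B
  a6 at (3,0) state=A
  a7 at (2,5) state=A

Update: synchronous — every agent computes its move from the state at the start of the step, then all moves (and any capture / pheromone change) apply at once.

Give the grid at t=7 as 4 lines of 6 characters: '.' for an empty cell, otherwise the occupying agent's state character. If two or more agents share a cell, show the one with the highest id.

AABBB.
A..BA.
......
......

t=1: a0@(0,0):B a1@(0,1):A a2@(0,2):A a3@(0,3):B a4@(0,4):B a5@(0,5):B a6@(1,0):A a7@(1,1):A
t=2: a0@(1,2):B a1@(0,1):A a2@(0,2):A a3@(1,3):B a4@(0,4):B a5@(0,5):B a6@(1,4):A a7@(1,1):A
t=3: a0@(0,0):B a1@(0,1):A a2@(0,3):A a3@(1,0):B a4@(0,4):B a5@(1,5):B a6@(2,0):A a7@(1,1):A
t=4: a0@(0,2):B a1@(0,5):A a2@(1,2):A a3@(1,3):B a4@(1,4):B a5@(1,5):B a6@(2,1):A a7@(2,2):A
t=5: a0@(0,0):B a1@(0,1):A a2@(0,3):A a3@(0,4):B a4@(1,4):B a5@(1,0):B a6@(2,1):A a7@(2,2):A
t=6: a0@(0,2):B a1@(0,5):A a2@(1,1):A a3@(1,2):B a4@(1,3):B a5@(1,5):B a6@(2,0):A a7@(2,2):A
t=7: a0@(0,2):B a1@(0,0):A a2@(0,1):A a3@(0,3):B a4@(1,3):B a5@(0,4):B a6@(1,0):A a7@(1,4):A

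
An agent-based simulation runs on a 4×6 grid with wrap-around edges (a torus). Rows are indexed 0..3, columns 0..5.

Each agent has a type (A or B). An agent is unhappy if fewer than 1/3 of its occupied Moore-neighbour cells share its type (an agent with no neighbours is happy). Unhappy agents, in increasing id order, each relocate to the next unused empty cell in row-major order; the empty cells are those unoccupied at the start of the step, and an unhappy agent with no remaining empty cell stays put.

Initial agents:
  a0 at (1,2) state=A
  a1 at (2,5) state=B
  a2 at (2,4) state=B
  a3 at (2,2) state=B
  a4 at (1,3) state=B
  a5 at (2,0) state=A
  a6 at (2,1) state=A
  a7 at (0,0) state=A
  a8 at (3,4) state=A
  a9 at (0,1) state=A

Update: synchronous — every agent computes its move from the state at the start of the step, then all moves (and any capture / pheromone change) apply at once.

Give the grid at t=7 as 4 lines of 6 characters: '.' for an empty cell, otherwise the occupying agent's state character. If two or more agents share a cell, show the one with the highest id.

AAA...
..AB..
AAB.BB
......

t=1: a0@(1,2):A a1@(2,5):B a2@(2,4):B a3@(2,2):B a4@(1,3):B a5@(2,0):A a6@(2,1):A a7@(0,0):A a8@(0,2):A a9@(0,1):A
t=2: (unchanged — steady state)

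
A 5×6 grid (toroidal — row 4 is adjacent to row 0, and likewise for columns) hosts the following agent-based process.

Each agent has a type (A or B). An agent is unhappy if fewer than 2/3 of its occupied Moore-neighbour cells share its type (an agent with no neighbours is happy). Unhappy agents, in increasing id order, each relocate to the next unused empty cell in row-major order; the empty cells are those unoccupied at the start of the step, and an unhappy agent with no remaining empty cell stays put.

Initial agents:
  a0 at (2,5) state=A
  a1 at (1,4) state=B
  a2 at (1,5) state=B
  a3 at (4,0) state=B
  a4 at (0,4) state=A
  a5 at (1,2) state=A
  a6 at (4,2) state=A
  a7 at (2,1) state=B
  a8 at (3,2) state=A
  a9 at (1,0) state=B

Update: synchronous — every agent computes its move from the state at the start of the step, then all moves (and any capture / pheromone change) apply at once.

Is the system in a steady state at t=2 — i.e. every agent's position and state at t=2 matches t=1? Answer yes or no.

no

t=1: a0@(0,0):A a1@(0,1):B a2@(0,2):B a3@(4,0):B a4@(0,3):A a5@(0,5):A a6@(4,2):A a7@(1,1):B a8@(1,3):A a9@(1,0):B
t=2: a0@(0,4):A a1@(0,1):B a2@(1,2):B a3@(1,4):B a4@(0,3):A a5@(1,5):A a6@(2,0):A a7@(1,1):B a8@(2,1):A a9@(2,2):B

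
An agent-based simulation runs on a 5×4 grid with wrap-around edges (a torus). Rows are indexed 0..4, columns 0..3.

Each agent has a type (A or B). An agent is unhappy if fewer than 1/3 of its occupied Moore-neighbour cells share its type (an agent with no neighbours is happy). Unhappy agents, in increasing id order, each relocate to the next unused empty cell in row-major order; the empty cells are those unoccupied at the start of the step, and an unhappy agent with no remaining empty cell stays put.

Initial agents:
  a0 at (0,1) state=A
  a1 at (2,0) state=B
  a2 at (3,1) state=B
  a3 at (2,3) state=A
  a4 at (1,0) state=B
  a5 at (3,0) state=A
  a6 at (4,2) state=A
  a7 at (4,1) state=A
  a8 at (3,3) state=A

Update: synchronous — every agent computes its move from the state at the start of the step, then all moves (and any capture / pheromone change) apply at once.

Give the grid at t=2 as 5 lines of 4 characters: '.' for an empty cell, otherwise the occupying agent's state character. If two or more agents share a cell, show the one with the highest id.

t=1: a0@(0,1):A a1@(2,0):B a2@(0,0):B a3@(2,3):A a4@(1,0):B a5@(3,0):A a6@(4,2):A a7@(4,1):A a8@(3,3):A
t=2: a0@(0,1):A a1@(0,2):B a2@(0,0):B a3@(2,3):A a4@(1,0):B a5@(3,0):A a6@(4,2):A a7@(4,1):A a8@(3,3):A

BAB.
B...
...A
A..A
.AA.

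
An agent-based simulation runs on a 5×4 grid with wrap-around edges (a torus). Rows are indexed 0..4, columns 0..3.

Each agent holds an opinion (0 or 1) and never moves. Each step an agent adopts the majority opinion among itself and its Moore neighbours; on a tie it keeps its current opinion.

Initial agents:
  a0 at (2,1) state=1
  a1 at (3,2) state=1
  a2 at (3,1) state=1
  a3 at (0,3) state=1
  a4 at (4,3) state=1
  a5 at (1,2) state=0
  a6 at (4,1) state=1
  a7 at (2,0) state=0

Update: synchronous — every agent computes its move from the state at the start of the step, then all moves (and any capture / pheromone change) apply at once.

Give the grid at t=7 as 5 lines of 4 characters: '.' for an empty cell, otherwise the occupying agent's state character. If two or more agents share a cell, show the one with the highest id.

...1
..1.
11..
.11.
.1.1

t=1: a0@(2,1):1 a1@(3,2):1 a2@(3,1):1 a3@(0,3):1 a4@(4,3):1 a5@(1,2):1 a6@(4,1):1 a7@(2,0):1
t=2: (unchanged — steady state)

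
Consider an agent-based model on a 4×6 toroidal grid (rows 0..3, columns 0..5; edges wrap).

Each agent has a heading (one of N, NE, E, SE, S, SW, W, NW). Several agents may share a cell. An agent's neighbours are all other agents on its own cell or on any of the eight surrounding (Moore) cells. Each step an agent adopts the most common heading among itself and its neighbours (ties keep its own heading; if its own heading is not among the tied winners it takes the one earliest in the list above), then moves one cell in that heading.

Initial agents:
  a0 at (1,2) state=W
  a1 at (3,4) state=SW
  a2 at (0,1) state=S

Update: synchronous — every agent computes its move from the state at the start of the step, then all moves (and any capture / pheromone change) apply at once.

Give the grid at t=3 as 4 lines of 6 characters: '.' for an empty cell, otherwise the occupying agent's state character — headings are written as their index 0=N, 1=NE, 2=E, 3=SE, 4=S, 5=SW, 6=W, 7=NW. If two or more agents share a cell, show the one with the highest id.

......
.....6
.5....
.4....

t=1: a0@(1,1):W a1@(0,3):SW a2@(1,1):S
t=2: a0@(1,0):W a1@(1,2):SW a2@(2,1):S
t=3: a0@(1,5):W a1@(2,1):SW a2@(3,1):S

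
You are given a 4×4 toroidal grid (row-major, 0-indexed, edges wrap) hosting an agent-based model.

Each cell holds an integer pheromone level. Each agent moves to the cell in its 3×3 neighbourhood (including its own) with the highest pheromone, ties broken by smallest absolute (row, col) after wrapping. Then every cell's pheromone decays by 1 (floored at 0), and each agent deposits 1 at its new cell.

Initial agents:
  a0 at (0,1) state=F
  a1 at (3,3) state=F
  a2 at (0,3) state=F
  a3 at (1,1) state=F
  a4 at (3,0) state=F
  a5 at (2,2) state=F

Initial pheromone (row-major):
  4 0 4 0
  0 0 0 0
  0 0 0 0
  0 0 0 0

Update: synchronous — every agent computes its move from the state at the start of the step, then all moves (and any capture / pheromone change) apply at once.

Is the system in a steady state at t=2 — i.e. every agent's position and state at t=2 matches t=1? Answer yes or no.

no

t=1: a0@(0,0) a1@(0,0) a2@(0,0) a3@(0,0) a4@(0,0) a5@(1,1) | pheromone: 8 0 3 0 / 0 1 0 0 / 0 0 0 0 / 0 0 0 0
t=2: a0@(0,0) a1@(0,0) a2@(0,0) a3@(0,0) a4@(0,0) a5@(0,0) | pheromone: 13 0 2 0 / 0 0 0 0 / 0 0 0 0 / 0 0 0 0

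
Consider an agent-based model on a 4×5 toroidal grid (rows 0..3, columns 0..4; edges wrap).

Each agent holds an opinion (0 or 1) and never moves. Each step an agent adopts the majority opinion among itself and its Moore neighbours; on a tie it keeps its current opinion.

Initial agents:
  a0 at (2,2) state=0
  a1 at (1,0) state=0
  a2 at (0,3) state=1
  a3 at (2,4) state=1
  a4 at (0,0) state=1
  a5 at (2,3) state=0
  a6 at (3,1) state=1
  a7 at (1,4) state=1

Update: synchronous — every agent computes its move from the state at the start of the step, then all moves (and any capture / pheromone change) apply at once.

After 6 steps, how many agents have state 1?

t=1: a0@(2,2):0 a1@(1,0):1 a2@(0,3):1 a3@(2,4):1 a4@(0,0):1 a5@(2,3):0 a6@(3,1):1 a7@(1,4):1
t=2: (unchanged — steady state)

6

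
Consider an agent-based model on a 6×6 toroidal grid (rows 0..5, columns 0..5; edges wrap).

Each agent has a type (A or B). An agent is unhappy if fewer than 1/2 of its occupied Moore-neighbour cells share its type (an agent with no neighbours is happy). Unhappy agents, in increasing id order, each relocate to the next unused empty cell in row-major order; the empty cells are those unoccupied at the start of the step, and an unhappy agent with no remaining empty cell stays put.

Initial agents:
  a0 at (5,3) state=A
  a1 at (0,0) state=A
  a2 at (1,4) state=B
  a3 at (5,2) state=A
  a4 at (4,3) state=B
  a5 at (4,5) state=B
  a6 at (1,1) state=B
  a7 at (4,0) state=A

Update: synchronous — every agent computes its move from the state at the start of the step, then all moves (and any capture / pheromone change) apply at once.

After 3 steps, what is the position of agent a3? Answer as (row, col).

t=1: a0@(5,3):A a1@(0,1):A a2@(1,4):B a3@(5,2):A a4@(0,2):B a5@(0,3):B a6@(0,4):B a7@(0,5):A
t=2: a0@(0,0):A a1@(0,1):A a2@(1,4):B a3@(5,2):A a4@(1,0):B a5@(0,3):B a6@(0,4):B a7@(1,1):A
t=3: a0@(0,0):A a1@(0,1):A a2@(1,4):B a3@(5,2):A a4@(0,2):B a5@(0,3):B a6@(0,4):B a7@(1,1):A

(5, 2)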